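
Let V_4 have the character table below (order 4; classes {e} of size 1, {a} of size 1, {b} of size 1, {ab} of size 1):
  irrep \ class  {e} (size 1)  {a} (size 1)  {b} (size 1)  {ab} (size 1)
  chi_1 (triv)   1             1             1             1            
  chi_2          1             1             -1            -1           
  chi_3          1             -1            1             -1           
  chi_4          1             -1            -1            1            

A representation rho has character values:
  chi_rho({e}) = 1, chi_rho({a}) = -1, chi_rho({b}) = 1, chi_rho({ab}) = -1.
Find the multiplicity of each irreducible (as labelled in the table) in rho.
Multiplicities: chi_1: 0, chi_2: 0, chi_3: 1, chi_4: 0.

Explanation: Use <chi_rho, chi> = (1/|G|) sum_C |C| * chi_rho(C) * conj(chi(C)) with |G| = 4 for each irreducible chi in the table:
  <chi_rho, chi_1> = (1/4)[1*(1)*conj(1) + 1*(-1)*conj(1) + 1*(1)*conj(1) + 1*(-1)*conj(1)]
      = (1/4)[(1) + (-1) + (1) + (-1)] = 0/4 = 0
  <chi_rho, chi_2> = (1/4)[1*(1)*conj(1) + 1*(-1)*conj(1) + 1*(1)*conj(-1) + 1*(-1)*conj(-1)]
      = (1/4)[(1) + (-1) + (-1) + (1)] = 0/4 = 0
  <chi_rho, chi_3> = (1/4)[1*(1)*conj(1) + 1*(-1)*conj(-1) + 1*(1)*conj(1) + 1*(-1)*conj(-1)]
      = (1/4)[(1) + (1) + (1) + (1)] = 4/4 = 1
  <chi_rho, chi_4> = (1/4)[1*(1)*conj(1) + 1*(-1)*conj(-1) + 1*(1)*conj(-1) + 1*(-1)*conj(1)]
      = (1/4)[(1) + (1) + (-1) + (-1)] = 0/4 = 0
Dimension check: dim(rho) = sum (mult * dim) = 0*1 + 0*1 + 1*1 + 0*1 = 1 = chi_rho(e) = 1.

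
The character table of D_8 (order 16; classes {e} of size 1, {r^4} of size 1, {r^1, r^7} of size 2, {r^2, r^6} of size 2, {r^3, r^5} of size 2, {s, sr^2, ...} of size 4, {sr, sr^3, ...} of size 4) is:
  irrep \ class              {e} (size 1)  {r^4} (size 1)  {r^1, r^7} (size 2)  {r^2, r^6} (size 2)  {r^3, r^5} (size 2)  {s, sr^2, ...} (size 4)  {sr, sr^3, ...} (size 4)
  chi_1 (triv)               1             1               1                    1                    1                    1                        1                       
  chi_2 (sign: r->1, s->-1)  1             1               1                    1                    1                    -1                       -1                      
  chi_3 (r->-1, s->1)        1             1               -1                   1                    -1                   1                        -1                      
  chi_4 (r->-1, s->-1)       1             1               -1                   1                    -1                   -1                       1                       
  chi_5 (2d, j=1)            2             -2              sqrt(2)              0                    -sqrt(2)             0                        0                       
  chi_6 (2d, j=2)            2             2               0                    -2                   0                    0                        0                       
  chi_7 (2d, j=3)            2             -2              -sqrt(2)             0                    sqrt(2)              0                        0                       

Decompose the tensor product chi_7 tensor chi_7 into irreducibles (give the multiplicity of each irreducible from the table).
chi_7 tensor chi_7 = chi_1 + chi_2 + chi_6 (all other irreducibles have multiplicity 0).

Why: The character of a tensor product is the pointwise product (chi_7 * chi_7)(C) = chi_7(C) * chi_7(C):
  {e}: (2)*(2), {r^4}: (-2)*(-2), {r^1, r^7}: (-sqrt(2))*(-sqrt(2)), {r^2, r^6}: (0)*(0), {r^3, r^5}: (sqrt(2))*(sqrt(2)), {s, sr^2, ...}: (0)*(0), {sr, sr^3, ...}: (0)*(0)
so (chi_7 * chi_7) takes values
  {e} -> 4, {r^4} -> 4, {r^1, r^7} -> 2, {r^2, r^6} -> 0, {r^3, r^5} -> 2, {s, sr^2, ...} -> 0, {sr, sr^3, ...} -> 0.
Now take the inner product of this character with each irreducible chi from the table, <chi_7*chi_7, chi> = (1/16) sum_C |C| (chi_7*chi_7)(C) conj(chi(C)):
  <chi_7*chi_7, chi_1> = (1/16)[1*(4)*conj(1) + 1*(4)*conj(1) + 2*(2)*conj(1) + 2*(0)*conj(1) + 2*(2)*conj(1) + 4*(0)*conj(1) + 4*(0)*conj(1)]
      = (1/16)[(4) + (4) + (4) + (0) + (4) + (0) + (0)] = 16/16 = 1
  <chi_7*chi_7, chi_2> = (1/16)[1*(4)*conj(1) + 1*(4)*conj(1) + 2*(2)*conj(1) + 2*(0)*conj(1) + 2*(2)*conj(1) + 4*(0)*conj(-1) + 4*(0)*conj(-1)]
      = (1/16)[(4) + (4) + (4) + (0) + (4) + (0) + (0)] = 16/16 = 1
  <chi_7*chi_7, chi_3> = (1/16)[1*(4)*conj(1) + 1*(4)*conj(1) + 2*(2)*conj(-1) + 2*(0)*conj(1) + 2*(2)*conj(-1) + 4*(0)*conj(1) + 4*(0)*conj(-1)]
      = (1/16)[(4) + (4) + (-4) + (0) + (-4) + (0) + (0)] = 0/16 = 0
  <chi_7*chi_7, chi_4> = (1/16)[1*(4)*conj(1) + 1*(4)*conj(1) + 2*(2)*conj(-1) + 2*(0)*conj(1) + 2*(2)*conj(-1) + 4*(0)*conj(-1) + 4*(0)*conj(1)]
      = (1/16)[(4) + (4) + (-4) + (0) + (-4) + (0) + (0)] = 0/16 = 0
  <chi_7*chi_7, chi_5> = (1/16)[1*(4)*conj(2) + 1*(4)*conj(-2) + 2*(2)*conj(sqrt(2)) + 2*(0)*conj(0) + 2*(2)*conj(-sqrt(2)) + 4*(0)*conj(0) + 4*(0)*conj(0)]
      = (1/16)[(8) + (-8) + (4*sqrt(2)) + (0) + (-4*sqrt(2)) + (0) + (0)] = 0/16 = 0
  <chi_7*chi_7, chi_6> = (1/16)[1*(4)*conj(2) + 1*(4)*conj(2) + 2*(2)*conj(0) + 2*(0)*conj(-2) + 2*(2)*conj(0) + 4*(0)*conj(0) + 4*(0)*conj(0)]
      = (1/16)[(8) + (8) + (0) + (0) + (0) + (0) + (0)] = 16/16 = 1
  <chi_7*chi_7, chi_7> = (1/16)[1*(4)*conj(2) + 1*(4)*conj(-2) + 2*(2)*conj(-sqrt(2)) + 2*(0)*conj(0) + 2*(2)*conj(sqrt(2)) + 4*(0)*conj(0) + 4*(0)*conj(0)]
      = (1/16)[(8) + (-8) + (-4*sqrt(2)) + (0) + (4*sqrt(2)) + (0) + (0)] = 0/16 = 0
Hence the multiplicities are chi_1: 1, chi_2: 1, chi_6: 1. Dimension check: dim(chi_7)*dim(chi_7) = 2*2 = 4 and sum (mult * dim) = 1*1 + 1*1 + 1*2 = 4.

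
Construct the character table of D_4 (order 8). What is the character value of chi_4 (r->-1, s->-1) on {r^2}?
Conjugacy classes: {e} of size 1, {r^2} of size 1, {r^1, r^3} of size 2, {s, sr^2, ...} of size 2, {sr, sr^3, ...} of size 2.
Character table:
  irrep \ class              {e} (size 1)  {r^2} (size 1)  {r^1, r^3} (size 2)  {s, sr^2, ...} (size 2)  {sr, sr^3, ...} (size 2)
  chi_1 (triv)               1             1               1                    1                        1                       
  chi_2 (sign: r->1, s->-1)  1             1               1                    -1                       -1                      
  chi_3 (r->-1, s->1)        1             1               -1                   1                        -1                      
  chi_4 (r->-1, s->-1)       1             1               -1                   -1                       1                       
  chi_5 (2d, j=1)            2             -2              0                    0                        0                       

Spot check: chi_4 (r->-1, s->-1) on {r^2} = 1.

Reasoning: D_4 has order 2*4 = 8 with 5 conjugacy classes, hence 5 irreducibles. Sum of squared dims 1 + 1 + 1 + 1 + 4 = 8 = |G|. Linear characters come from the abelianisation; the 2-dimensional irreps have character r^k -> 2*cos(2*pi*j*k/4), reflections -> 0.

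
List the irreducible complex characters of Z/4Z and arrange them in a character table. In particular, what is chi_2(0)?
Character table of Z/4Z (irreps indexed chi_0,...,chi_3 with chi_k(m) = zeta_4^(k*m), zeta_4 = exp(2*pi*i/4)):
  irrep \ class  {0} (size 1)  {1} (size 1)  {2} (size 1)  {3} (size 1)
  chi_0          1             1             1             1           
  chi_1          1             I             -1            -I          
  chi_2          1             -1            1             -1          
  chi_3          1             -I            -1            I           

Spot check: chi_2(0) = zeta_4^(2*0) = zeta_4^0 = 1.

Solution. Z/4Z is abelian, so all 4 irreducible complex representations are 1-dimensional. They are given by chi_k(m) = zeta_4^(k*m) for k = 0,...,3. Row orthogonality: sum_m chi_k(m) conj(chi_l(m)) = 4 * [k = l].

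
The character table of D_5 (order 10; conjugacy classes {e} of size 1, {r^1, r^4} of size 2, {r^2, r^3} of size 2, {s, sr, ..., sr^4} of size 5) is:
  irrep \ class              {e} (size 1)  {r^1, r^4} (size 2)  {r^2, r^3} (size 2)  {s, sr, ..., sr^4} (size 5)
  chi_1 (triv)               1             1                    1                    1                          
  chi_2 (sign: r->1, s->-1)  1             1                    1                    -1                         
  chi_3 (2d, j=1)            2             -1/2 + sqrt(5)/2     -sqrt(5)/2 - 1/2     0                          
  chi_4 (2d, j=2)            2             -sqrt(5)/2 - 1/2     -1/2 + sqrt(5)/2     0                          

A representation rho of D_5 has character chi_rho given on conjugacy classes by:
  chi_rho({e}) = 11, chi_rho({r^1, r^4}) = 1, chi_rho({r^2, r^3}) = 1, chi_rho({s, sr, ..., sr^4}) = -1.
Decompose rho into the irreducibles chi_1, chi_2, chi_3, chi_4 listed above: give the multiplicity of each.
Multiplicities: chi_1: 1, chi_2: 2, chi_3: 2, chi_4: 2.

Use <chi_rho, chi> = (1/|G|) sum_C |C| * chi_rho(C) * conj(chi(C)) with |G| = 10 for each irreducible chi in the table:
  <chi_rho, chi_1> = (1/10)[1*(11)*conj(1) + 2*(1)*conj(1) + 2*(1)*conj(1) + 5*(-1)*conj(1)]
      = (1/10)[(11) + (2) + (2) + (-5)] = 10/10 = 1
  <chi_rho, chi_2> = (1/10)[1*(11)*conj(1) + 2*(1)*conj(1) + 2*(1)*conj(1) + 5*(-1)*conj(-1)]
      = (1/10)[(11) + (2) + (2) + (5)] = 20/10 = 2
  <chi_rho, chi_3> = (1/10)[1*(11)*conj(2) + 2*(1)*conj(-1/2 + sqrt(5)/2) + 2*(1)*conj(-sqrt(5)/2 - 1/2) + 5*(-1)*conj(0)]
      = (1/10)[(22) + (-1 + sqrt(5)) + (-sqrt(5) - 1) + (0)] = 20/10 = 2
  <chi_rho, chi_4> = (1/10)[1*(11)*conj(2) + 2*(1)*conj(-sqrt(5)/2 - 1/2) + 2*(1)*conj(-1/2 + sqrt(5)/2) + 5*(-1)*conj(0)]
      = (1/10)[(22) + (-sqrt(5) - 1) + (-1 + sqrt(5)) + (0)] = 20/10 = 2
Dimension check: dim(rho) = sum (mult * dim) = 1*1 + 2*1 + 2*2 + 2*2 = 11 = chi_rho(e) = 11.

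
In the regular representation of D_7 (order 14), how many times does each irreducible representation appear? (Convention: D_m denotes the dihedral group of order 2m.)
Each irreducible V_i of dimension d_i appears with multiplicity d_i, i.e. rho_reg = (direct sum over all irreducibles V_i) d_i V_i. The irreducible dimensions for D_7 are 1, 1, 2, 2, 2: 2 irreducibles of dimension 1, each with multiplicity 1; 3 irreducibles of dimension 2, each with multiplicity 2. Total dimension 2*1*1 + 3*2*2 = 14 = |G|.

Derivation: General theorem: in the regular representation of a finite group G, each irreducible appears with multiplicity equal to its dimension. Check: dim(rho_reg) = sum d_i^2 = 1 + 1 + 4 + 4 + 4 = 14 = |G|.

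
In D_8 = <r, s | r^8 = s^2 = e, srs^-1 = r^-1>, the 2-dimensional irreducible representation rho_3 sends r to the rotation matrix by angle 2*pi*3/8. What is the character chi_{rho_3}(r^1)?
chi_{rho_3}(r^1) = 2*cos(2*pi*3*1/8) = -sqrt(2)

Argument: rho_3(r^1) is rotation by angle 2*pi*3*1/8, whose trace is 2*cos(2*pi*3*1/8) = -sqrt(2).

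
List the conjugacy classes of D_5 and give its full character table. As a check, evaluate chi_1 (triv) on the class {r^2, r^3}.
Conjugacy classes: {e} of size 1, {r^1, r^4} of size 2, {r^2, r^3} of size 2, {s, sr, ..., sr^4} of size 5.
Character table:
  irrep \ class              {e} (size 1)  {r^1, r^4} (size 2)  {r^2, r^3} (size 2)  {s, sr, ..., sr^4} (size 5)
  chi_1 (triv)               1             1                    1                    1                          
  chi_2 (sign: r->1, s->-1)  1             1                    1                    -1                         
  chi_3 (2d, j=1)            2             -1/2 + sqrt(5)/2     -sqrt(5)/2 - 1/2     0                          
  chi_4 (2d, j=2)            2             -sqrt(5)/2 - 1/2     -1/2 + sqrt(5)/2     0                          

Spot check: chi_1 (triv) on {r^2, r^3} = 1.

Why: D_5 has order 2*5 = 10 with 4 conjugacy classes, hence 4 irreducibles. Sum of squared dims 1 + 1 + 4 + 4 = 10 = |G|. Linear characters come from the abelianisation; the 2-dimensional irreps have character r^k -> 2*cos(2*pi*j*k/5), reflections -> 0.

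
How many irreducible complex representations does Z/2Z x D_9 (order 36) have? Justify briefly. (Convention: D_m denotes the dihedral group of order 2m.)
12

Why: The number of irreducible complex representations of a finite group equals its number of conjugacy classes. For a direct product, #classes(G x H) = #classes(G) * #classes(H). Z/2Z has 2 classes (abelian), D_9 has 6 classes, so 2 * 6 = 12, so Z/2Z x D_9 (order 36) has exactly 12 irreducible complex representations.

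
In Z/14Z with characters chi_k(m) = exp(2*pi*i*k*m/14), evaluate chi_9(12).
chi_9(12) = zeta_14^108 = exp(-4*I*pi/7)

Working: chi_9(12) = zeta_14^(9*12) = zeta_14^108. Since zeta_14^14 = 1, this equals zeta_14^10 = exp(2*pi*i*10/14) = exp(-4*I*pi/7).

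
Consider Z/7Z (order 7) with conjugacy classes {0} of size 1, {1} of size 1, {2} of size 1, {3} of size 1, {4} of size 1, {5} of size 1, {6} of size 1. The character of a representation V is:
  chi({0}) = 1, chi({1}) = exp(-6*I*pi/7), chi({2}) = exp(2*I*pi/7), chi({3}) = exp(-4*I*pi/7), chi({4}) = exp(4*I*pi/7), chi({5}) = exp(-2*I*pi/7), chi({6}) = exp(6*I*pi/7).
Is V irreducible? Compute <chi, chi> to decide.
Irreducible: <chi, chi> = 1.

Solution. <chi, chi> = (1/|G|) sum_C |C| * |chi(C)|^2 = (1/7)[1*|1|^2 + 1*|exp(-6*I*pi/7)|^2 + 1*|exp(2*I*pi/7)|^2 + 1*|exp(-4*I*pi/7)|^2 + 1*|exp(4*I*pi/7)|^2 + 1*|exp(-2*I*pi/7)|^2 + 1*|exp(6*I*pi/7)|^2]
  = (1/7)[(1) + (1) + (1) + (1) + (1) + (1) + (1)] = 7/7 = 1.
(Exp terms are combined using exp(i*s)*conj(exp(i*t)) = exp(i*(s-t)), and sums of them are collapsed using the identity that for every m > 1 the m distinct m-th roots of unity sum to 0, e.g. 1 + exp(2*I*pi/3) + exp(-2*I*pi/3) = 0.)
A character is irreducible iff <chi, chi> = 1, so this representation is irreducible.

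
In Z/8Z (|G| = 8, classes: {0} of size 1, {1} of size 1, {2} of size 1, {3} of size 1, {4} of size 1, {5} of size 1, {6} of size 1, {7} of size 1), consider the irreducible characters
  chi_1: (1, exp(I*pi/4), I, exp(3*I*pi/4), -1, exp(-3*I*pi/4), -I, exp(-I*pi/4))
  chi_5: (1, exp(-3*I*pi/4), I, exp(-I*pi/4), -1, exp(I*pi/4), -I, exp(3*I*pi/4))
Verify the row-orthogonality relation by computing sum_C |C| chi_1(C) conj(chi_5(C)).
Sum = 0; so <chi_1, chi_5> = 0 (distinct irreducibles are orthogonal).

Reasoning: Compute term by term over conjugacy classes (|C| * chi_1(C) * conj(chi_5(C))):
  1*(1)*conj(1) + 1*(exp(I*pi/4))*conj(exp(-3*I*pi/4)) + 1*(I)*conj(I) + 1*(exp(3*I*pi/4))*conj(exp(-I*pi/4)) + 1*(-1)*conj(-1) + 1*(exp(-3*I*pi/4))*conj(exp(I*pi/4)) + 1*(-I)*conj(-I) + 1*(exp(-I*pi/4))*conj(exp(3*I*pi/4))
  = (1) + (-1) + (1) + (-1) + (1) + (-1) + (1) + (-1)
  = 0.
(Exp terms are combined using exp(i*s)*conj(exp(i*t)) = exp(i*(s-t)), and sums of them are collapsed using the identity that for every m > 1 the m distinct m-th roots of unity sum to 0, e.g. 1 + exp(2*I*pi/3) + exp(-2*I*pi/3) = 0.)
Dividing by |G| = 8 gives 0/8 = 0, matching the row-orthogonality relation <chi_1, chi_5> = [chi_1 = chi_5].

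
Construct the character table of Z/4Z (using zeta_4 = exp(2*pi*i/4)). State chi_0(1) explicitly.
Character table of Z/4Z (irreps indexed chi_0,...,chi_3 with chi_k(m) = zeta_4^(k*m), zeta_4 = exp(2*pi*i/4)):
  irrep \ class  {0} (size 1)  {1} (size 1)  {2} (size 1)  {3} (size 1)
  chi_0          1             1             1             1           
  chi_1          1             I             -1            -I          
  chi_2          1             -1            1             -1          
  chi_3          1             -I            -1            I           

Spot check: chi_0(1) = zeta_4^(0*1) = zeta_4^0 = 1.

Justification: Z/4Z is abelian, so all 4 irreducible complex representations are 1-dimensional. They are given by chi_k(m) = zeta_4^(k*m) for k = 0,...,3. Row orthogonality: sum_m chi_k(m) conj(chi_l(m)) = 4 * [k = l].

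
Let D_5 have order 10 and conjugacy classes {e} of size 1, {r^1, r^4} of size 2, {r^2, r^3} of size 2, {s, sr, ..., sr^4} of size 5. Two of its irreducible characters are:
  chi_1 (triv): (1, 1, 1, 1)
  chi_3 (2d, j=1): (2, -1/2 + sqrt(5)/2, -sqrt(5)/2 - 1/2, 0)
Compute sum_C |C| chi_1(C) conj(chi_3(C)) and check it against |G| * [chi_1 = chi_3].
Sum = 0; so <chi_1, chi_3> = 0 (distinct irreducibles are orthogonal).

Details: Compute term by term over conjugacy classes (|C| * chi_1(C) * conj(chi_3(C))):
  1*(1)*conj(2) + 2*(1)*conj(-1/2 + sqrt(5)/2) + 2*(1)*conj(-sqrt(5)/2 - 1/2) + 5*(1)*conj(0)
  = (2) + (-1 + sqrt(5)) + (-sqrt(5) - 1) + (0)
  = 0.
Dividing by |G| = 10 gives 0/10 = 0, matching the row-orthogonality relation <chi_1, chi_3> = [chi_1 = chi_3].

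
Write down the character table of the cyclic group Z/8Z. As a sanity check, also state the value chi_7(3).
Character table of Z/8Z (irreps indexed chi_0,...,chi_7 with chi_k(m) = zeta_8^(k*m), zeta_8 = exp(2*pi*i/8)):
  irrep \ class  {0} (size 1)  {1} (size 1)    {2} (size 1)  {3} (size 1)    {4} (size 1)  {5} (size 1)    {6} (size 1)  {7} (size 1)  
  chi_0          1             1               1             1               1             1               1             1             
  chi_1          1             exp(I*pi/4)     I             exp(3*I*pi/4)   -1            exp(-3*I*pi/4)  -I            exp(-I*pi/4)  
  chi_2          1             I               -1            -I              1             I               -1            -I            
  chi_3          1             exp(3*I*pi/4)   -I            exp(I*pi/4)     -1            exp(-I*pi/4)    I             exp(-3*I*pi/4)
  chi_4          1             -1              1             -1              1             -1              1             -1            
  chi_5          1             exp(-3*I*pi/4)  I             exp(-I*pi/4)    -1            exp(I*pi/4)     -I            exp(3*I*pi/4) 
  chi_6          1             -I              -1            I               1             -I              -1            I             
  chi_7          1             exp(-I*pi/4)    -I            exp(-3*I*pi/4)  -1            exp(3*I*pi/4)   I             exp(I*pi/4)   

Spot check: chi_7(3) = zeta_8^(7*3) = zeta_8^21 = exp(-3*I*pi/4).

Explanation: Z/8Z is abelian, so all 8 irreducible complex representations are 1-dimensional. They are given by chi_k(m) = zeta_8^(k*m) for k = 0,...,7. Row orthogonality: sum_m chi_k(m) conj(chi_l(m)) = 8 * [k = l].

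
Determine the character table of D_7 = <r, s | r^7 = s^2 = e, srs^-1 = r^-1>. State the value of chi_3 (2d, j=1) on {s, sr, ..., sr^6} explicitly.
Conjugacy classes: {e} of size 1, {r^1, r^6} of size 2, {r^2, r^5} of size 2, {r^3, r^4} of size 2, {s, sr, ..., sr^6} of size 7.
Character table:
  irrep \ class              {e} (size 1)  {r^1, r^6} (size 2)  {r^2, r^5} (size 2)  {r^3, r^4} (size 2)  {s, sr, ..., sr^6} (size 7)
  chi_1 (triv)               1             1                    1                    1                    1                          
  chi_2 (sign: r->1, s->-1)  1             1                    1                    1                    -1                         
  chi_3 (2d, j=1)            2             2*cos(2*pi/7)        -2*cos(3*pi/7)       -2*cos(pi/7)         0                          
  chi_4 (2d, j=2)            2             -2*cos(3*pi/7)       -2*cos(pi/7)         2*cos(2*pi/7)        0                          
  chi_5 (2d, j=3)            2             -2*cos(pi/7)         2*cos(2*pi/7)        -2*cos(3*pi/7)       0                          

Spot check: chi_3 (2d, j=1) on {s, sr, ..., sr^6} = 0.

Why: D_7 has order 2*7 = 14 with 5 conjugacy classes, hence 5 irreducibles. Sum of squared dims 1 + 1 + 4 + 4 + 4 = 14 = |G|. Linear characters come from the abelianisation; the 2-dimensional irreps have character r^k -> 2*cos(2*pi*j*k/7), reflections -> 0.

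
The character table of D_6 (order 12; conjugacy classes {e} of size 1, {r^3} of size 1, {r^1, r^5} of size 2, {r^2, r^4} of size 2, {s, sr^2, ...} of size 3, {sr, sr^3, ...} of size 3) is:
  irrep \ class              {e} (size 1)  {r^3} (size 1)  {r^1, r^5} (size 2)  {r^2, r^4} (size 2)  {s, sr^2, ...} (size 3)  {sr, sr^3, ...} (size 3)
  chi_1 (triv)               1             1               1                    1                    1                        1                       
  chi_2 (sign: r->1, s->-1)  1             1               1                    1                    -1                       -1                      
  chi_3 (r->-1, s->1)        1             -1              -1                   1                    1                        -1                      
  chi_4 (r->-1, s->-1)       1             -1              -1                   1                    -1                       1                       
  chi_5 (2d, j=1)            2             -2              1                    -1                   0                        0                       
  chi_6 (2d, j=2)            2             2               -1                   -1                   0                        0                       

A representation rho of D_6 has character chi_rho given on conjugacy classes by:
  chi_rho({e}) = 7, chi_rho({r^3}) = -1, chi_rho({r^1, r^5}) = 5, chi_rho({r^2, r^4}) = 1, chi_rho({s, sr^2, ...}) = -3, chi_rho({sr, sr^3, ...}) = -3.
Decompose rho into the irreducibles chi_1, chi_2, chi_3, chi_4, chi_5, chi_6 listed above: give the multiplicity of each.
Multiplicities: chi_1: 0, chi_2: 3, chi_3: 0, chi_4: 0, chi_5: 2, chi_6: 0.

Justification: Use <chi_rho, chi> = (1/|G|) sum_C |C| * chi_rho(C) * conj(chi(C)) with |G| = 12 for each irreducible chi in the table:
  <chi_rho, chi_1> = (1/12)[1*(7)*conj(1) + 1*(-1)*conj(1) + 2*(5)*conj(1) + 2*(1)*conj(1) + 3*(-3)*conj(1) + 3*(-3)*conj(1)]
      = (1/12)[(7) + (-1) + (10) + (2) + (-9) + (-9)] = 0/12 = 0
  <chi_rho, chi_2> = (1/12)[1*(7)*conj(1) + 1*(-1)*conj(1) + 2*(5)*conj(1) + 2*(1)*conj(1) + 3*(-3)*conj(-1) + 3*(-3)*conj(-1)]
      = (1/12)[(7) + (-1) + (10) + (2) + (9) + (9)] = 36/12 = 3
  <chi_rho, chi_3> = (1/12)[1*(7)*conj(1) + 1*(-1)*conj(-1) + 2*(5)*conj(-1) + 2*(1)*conj(1) + 3*(-3)*conj(1) + 3*(-3)*conj(-1)]
      = (1/12)[(7) + (1) + (-10) + (2) + (-9) + (9)] = 0/12 = 0
  <chi_rho, chi_4> = (1/12)[1*(7)*conj(1) + 1*(-1)*conj(-1) + 2*(5)*conj(-1) + 2*(1)*conj(1) + 3*(-3)*conj(-1) + 3*(-3)*conj(1)]
      = (1/12)[(7) + (1) + (-10) + (2) + (9) + (-9)] = 0/12 = 0
  <chi_rho, chi_5> = (1/12)[1*(7)*conj(2) + 1*(-1)*conj(-2) + 2*(5)*conj(1) + 2*(1)*conj(-1) + 3*(-3)*conj(0) + 3*(-3)*conj(0)]
      = (1/12)[(14) + (2) + (10) + (-2) + (0) + (0)] = 24/12 = 2
  <chi_rho, chi_6> = (1/12)[1*(7)*conj(2) + 1*(-1)*conj(2) + 2*(5)*conj(-1) + 2*(1)*conj(-1) + 3*(-3)*conj(0) + 3*(-3)*conj(0)]
      = (1/12)[(14) + (-2) + (-10) + (-2) + (0) + (0)] = 0/12 = 0
Dimension check: dim(rho) = sum (mult * dim) = 0*1 + 3*1 + 0*1 + 0*1 + 2*2 + 0*2 = 7 = chi_rho(e) = 7.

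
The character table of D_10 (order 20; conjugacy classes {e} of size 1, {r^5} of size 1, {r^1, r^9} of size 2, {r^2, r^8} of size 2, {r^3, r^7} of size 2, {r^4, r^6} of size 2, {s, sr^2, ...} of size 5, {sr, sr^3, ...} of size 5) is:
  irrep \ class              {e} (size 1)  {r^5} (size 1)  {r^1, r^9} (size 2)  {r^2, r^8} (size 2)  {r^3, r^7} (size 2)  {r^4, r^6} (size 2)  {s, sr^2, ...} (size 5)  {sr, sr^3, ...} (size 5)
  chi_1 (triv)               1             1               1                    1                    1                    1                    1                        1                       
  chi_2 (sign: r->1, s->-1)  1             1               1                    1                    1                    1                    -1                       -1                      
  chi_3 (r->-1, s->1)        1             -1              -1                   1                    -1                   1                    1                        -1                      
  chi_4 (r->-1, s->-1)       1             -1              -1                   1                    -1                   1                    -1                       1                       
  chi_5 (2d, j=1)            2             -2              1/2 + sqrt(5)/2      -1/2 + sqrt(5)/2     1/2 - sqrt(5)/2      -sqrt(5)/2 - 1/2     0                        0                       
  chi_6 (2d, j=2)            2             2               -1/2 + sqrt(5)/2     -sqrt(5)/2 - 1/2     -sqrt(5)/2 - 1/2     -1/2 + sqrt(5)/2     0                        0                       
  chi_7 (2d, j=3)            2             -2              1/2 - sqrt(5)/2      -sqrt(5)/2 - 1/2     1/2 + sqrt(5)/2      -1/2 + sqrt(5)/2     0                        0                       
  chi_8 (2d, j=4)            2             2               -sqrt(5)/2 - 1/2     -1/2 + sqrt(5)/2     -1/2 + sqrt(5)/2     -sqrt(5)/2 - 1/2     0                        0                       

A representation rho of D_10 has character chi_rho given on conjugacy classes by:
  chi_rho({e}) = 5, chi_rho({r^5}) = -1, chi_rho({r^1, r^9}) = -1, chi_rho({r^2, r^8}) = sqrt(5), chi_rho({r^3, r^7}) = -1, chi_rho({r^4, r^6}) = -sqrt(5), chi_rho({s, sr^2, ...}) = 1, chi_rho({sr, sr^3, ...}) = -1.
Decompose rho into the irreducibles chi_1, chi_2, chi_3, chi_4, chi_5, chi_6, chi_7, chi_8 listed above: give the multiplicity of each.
Multiplicities: chi_1: 0, chi_2: 0, chi_3: 1, chi_4: 0, chi_5: 1, chi_6: 0, chi_7: 0, chi_8: 1.

Derivation: Use <chi_rho, chi> = (1/|G|) sum_C |C| * chi_rho(C) * conj(chi(C)) with |G| = 20 for each irreducible chi in the table:
  <chi_rho, chi_1> = (1/20)[1*(5)*conj(1) + 1*(-1)*conj(1) + 2*(-1)*conj(1) + 2*(sqrt(5))*conj(1) + 2*(-1)*conj(1) + 2*(-sqrt(5))*conj(1) + 5*(1)*conj(1) + 5*(-1)*conj(1)]
      = (1/20)[(5) + (-1) + (-2) + (2*sqrt(5)) + (-2) + (-2*sqrt(5)) + (5) + (-5)] = 0/20 = 0
  <chi_rho, chi_2> = (1/20)[1*(5)*conj(1) + 1*(-1)*conj(1) + 2*(-1)*conj(1) + 2*(sqrt(5))*conj(1) + 2*(-1)*conj(1) + 2*(-sqrt(5))*conj(1) + 5*(1)*conj(-1) + 5*(-1)*conj(-1)]
      = (1/20)[(5) + (-1) + (-2) + (2*sqrt(5)) + (-2) + (-2*sqrt(5)) + (-5) + (5)] = 0/20 = 0
  <chi_rho, chi_3> = (1/20)[1*(5)*conj(1) + 1*(-1)*conj(-1) + 2*(-1)*conj(-1) + 2*(sqrt(5))*conj(1) + 2*(-1)*conj(-1) + 2*(-sqrt(5))*conj(1) + 5*(1)*conj(1) + 5*(-1)*conj(-1)]
      = (1/20)[(5) + (1) + (2) + (2*sqrt(5)) + (2) + (-2*sqrt(5)) + (5) + (5)] = 20/20 = 1
  <chi_rho, chi_4> = (1/20)[1*(5)*conj(1) + 1*(-1)*conj(-1) + 2*(-1)*conj(-1) + 2*(sqrt(5))*conj(1) + 2*(-1)*conj(-1) + 2*(-sqrt(5))*conj(1) + 5*(1)*conj(-1) + 5*(-1)*conj(1)]
      = (1/20)[(5) + (1) + (2) + (2*sqrt(5)) + (2) + (-2*sqrt(5)) + (-5) + (-5)] = 0/20 = 0
  <chi_rho, chi_5> = (1/20)[1*(5)*conj(2) + 1*(-1)*conj(-2) + 2*(-1)*conj(1/2 + sqrt(5)/2) + 2*(sqrt(5))*conj(-1/2 + sqrt(5)/2) + 2*(-1)*conj(1/2 - sqrt(5)/2) + 2*(-sqrt(5))*conj(-sqrt(5)/2 - 1/2) + 5*(1)*conj(0) + 5*(-1)*conj(0)]
      = (1/20)[(10) + (2) + (-sqrt(5) - 1) + (5 - sqrt(5)) + (-1 + sqrt(5)) + (sqrt(5) + 5) + (0) + (0)] = 20/20 = 1
  <chi_rho, chi_6> = (1/20)[1*(5)*conj(2) + 1*(-1)*conj(2) + 2*(-1)*conj(-1/2 + sqrt(5)/2) + 2*(sqrt(5))*conj(-sqrt(5)/2 - 1/2) + 2*(-1)*conj(-sqrt(5)/2 - 1/2) + 2*(-sqrt(5))*conj(-1/2 + sqrt(5)/2) + 5*(1)*conj(0) + 5*(-1)*conj(0)]
      = (1/20)[(10) + (-2) + (1 - sqrt(5)) + (-5 - sqrt(5)) + (1 + sqrt(5)) + (-5 + sqrt(5)) + (0) + (0)] = 0/20 = 0
  <chi_rho, chi_7> = (1/20)[1*(5)*conj(2) + 1*(-1)*conj(-2) + 2*(-1)*conj(1/2 - sqrt(5)/2) + 2*(sqrt(5))*conj(-sqrt(5)/2 - 1/2) + 2*(-1)*conj(1/2 + sqrt(5)/2) + 2*(-sqrt(5))*conj(-1/2 + sqrt(5)/2) + 5*(1)*conj(0) + 5*(-1)*conj(0)]
      = (1/20)[(10) + (2) + (-1 + sqrt(5)) + (-5 - sqrt(5)) + (-sqrt(5) - 1) + (-5 + sqrt(5)) + (0) + (0)] = 0/20 = 0
  <chi_rho, chi_8> = (1/20)[1*(5)*conj(2) + 1*(-1)*conj(2) + 2*(-1)*conj(-sqrt(5)/2 - 1/2) + 2*(sqrt(5))*conj(-1/2 + sqrt(5)/2) + 2*(-1)*conj(-1/2 + sqrt(5)/2) + 2*(-sqrt(5))*conj(-sqrt(5)/2 - 1/2) + 5*(1)*conj(0) + 5*(-1)*conj(0)]
      = (1/20)[(10) + (-2) + (1 + sqrt(5)) + (5 - sqrt(5)) + (1 - sqrt(5)) + (sqrt(5) + 5) + (0) + (0)] = 20/20 = 1
Dimension check: dim(rho) = sum (mult * dim) = 0*1 + 0*1 + 1*1 + 0*1 + 1*2 + 0*2 + 0*2 + 1*2 = 5 = chi_rho(e) = 5.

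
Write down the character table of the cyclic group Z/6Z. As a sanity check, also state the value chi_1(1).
Character table of Z/6Z (irreps indexed chi_0,...,chi_5 with chi_k(m) = zeta_6^(k*m), zeta_6 = exp(2*pi*i/6)):
  irrep \ class  {0} (size 1)  {1} (size 1)    {2} (size 1)    {3} (size 1)  {4} (size 1)    {5} (size 1)  
  chi_0          1             1               1               1             1               1             
  chi_1          1             exp(I*pi/3)     exp(2*I*pi/3)   -1            exp(-2*I*pi/3)  exp(-I*pi/3)  
  chi_2          1             exp(2*I*pi/3)   exp(-2*I*pi/3)  1             exp(2*I*pi/3)   exp(-2*I*pi/3)
  chi_3          1             -1              1               -1            1               -1            
  chi_4          1             exp(-2*I*pi/3)  exp(2*I*pi/3)   1             exp(-2*I*pi/3)  exp(2*I*pi/3) 
  chi_5          1             exp(-I*pi/3)    exp(-2*I*pi/3)  -1            exp(2*I*pi/3)   exp(I*pi/3)   

Spot check: chi_1(1) = zeta_6^(1*1) = zeta_6^1 = exp(I*pi/3).

Solution. Z/6Z is abelian, so all 6 irreducible complex representations are 1-dimensional. They are given by chi_k(m) = zeta_6^(k*m) for k = 0,...,5. Row orthogonality: sum_m chi_k(m) conj(chi_l(m)) = 6 * [k = l].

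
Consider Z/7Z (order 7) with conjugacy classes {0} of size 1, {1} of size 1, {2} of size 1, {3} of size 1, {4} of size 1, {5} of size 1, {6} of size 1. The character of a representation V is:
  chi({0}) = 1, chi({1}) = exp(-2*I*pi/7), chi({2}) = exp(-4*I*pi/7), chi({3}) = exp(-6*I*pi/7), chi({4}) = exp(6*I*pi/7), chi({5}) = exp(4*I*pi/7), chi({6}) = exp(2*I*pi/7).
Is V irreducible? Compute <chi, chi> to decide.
Irreducible: <chi, chi> = 1.

Working: <chi, chi> = (1/|G|) sum_C |C| * |chi(C)|^2 = (1/7)[1*|1|^2 + 1*|exp(-2*I*pi/7)|^2 + 1*|exp(-4*I*pi/7)|^2 + 1*|exp(-6*I*pi/7)|^2 + 1*|exp(6*I*pi/7)|^2 + 1*|exp(4*I*pi/7)|^2 + 1*|exp(2*I*pi/7)|^2]
  = (1/7)[(1) + (1) + (1) + (1) + (1) + (1) + (1)] = 7/7 = 1.
(Exp terms are combined using exp(i*s)*conj(exp(i*t)) = exp(i*(s-t)), and sums of them are collapsed using the identity that for every m > 1 the m distinct m-th roots of unity sum to 0, e.g. 1 + exp(2*I*pi/3) + exp(-2*I*pi/3) = 0.)
A character is irreducible iff <chi, chi> = 1, so this representation is irreducible.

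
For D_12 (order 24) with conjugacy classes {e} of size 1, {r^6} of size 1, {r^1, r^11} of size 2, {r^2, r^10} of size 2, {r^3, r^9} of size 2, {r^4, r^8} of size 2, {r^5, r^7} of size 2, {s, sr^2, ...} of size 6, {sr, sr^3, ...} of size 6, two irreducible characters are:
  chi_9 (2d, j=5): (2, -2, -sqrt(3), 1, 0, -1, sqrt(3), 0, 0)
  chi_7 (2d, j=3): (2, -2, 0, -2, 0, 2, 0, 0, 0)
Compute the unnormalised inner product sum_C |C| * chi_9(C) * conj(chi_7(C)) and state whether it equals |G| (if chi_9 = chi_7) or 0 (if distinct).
Sum = 0; so <chi_9, chi_7> = 0 (distinct irreducibles are orthogonal).

Solution. Compute term by term over conjugacy classes (|C| * chi_9(C) * conj(chi_7(C))):
  1*(2)*conj(2) + 1*(-2)*conj(-2) + 2*(-sqrt(3))*conj(0) + 2*(1)*conj(-2) + 2*(0)*conj(0) + 2*(-1)*conj(2) + 2*(sqrt(3))*conj(0) + 6*(0)*conj(0) + 6*(0)*conj(0)
  = (4) + (4) + (0) + (-4) + (0) + (-4) + (0) + (0) + (0)
  = 0.
Dividing by |G| = 24 gives 0/24 = 0, matching the row-orthogonality relation <chi_9, chi_7> = [chi_9 = chi_7].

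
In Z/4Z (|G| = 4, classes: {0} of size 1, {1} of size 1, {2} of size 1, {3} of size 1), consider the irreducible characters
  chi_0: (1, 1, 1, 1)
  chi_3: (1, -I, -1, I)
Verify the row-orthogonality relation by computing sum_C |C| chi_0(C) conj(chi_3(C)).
Sum = 0; so <chi_0, chi_3> = 0 (distinct irreducibles are orthogonal).

Derivation: Compute term by term over conjugacy classes (|C| * chi_0(C) * conj(chi_3(C))):
  1*(1)*conj(1) + 1*(1)*conj(-I) + 1*(1)*conj(-1) + 1*(1)*conj(I)
  = (1) + (I) + (-1) + (-I)
  = 0.
(Exp terms are combined using exp(i*s)*conj(exp(i*t)) = exp(i*(s-t)), and sums of them are collapsed using the identity that for every m > 1 the m distinct m-th roots of unity sum to 0, e.g. 1 + exp(2*I*pi/3) + exp(-2*I*pi/3) = 0.)
Dividing by |G| = 4 gives 0/4 = 0, matching the row-orthogonality relation <chi_0, chi_3> = [chi_0 = chi_3].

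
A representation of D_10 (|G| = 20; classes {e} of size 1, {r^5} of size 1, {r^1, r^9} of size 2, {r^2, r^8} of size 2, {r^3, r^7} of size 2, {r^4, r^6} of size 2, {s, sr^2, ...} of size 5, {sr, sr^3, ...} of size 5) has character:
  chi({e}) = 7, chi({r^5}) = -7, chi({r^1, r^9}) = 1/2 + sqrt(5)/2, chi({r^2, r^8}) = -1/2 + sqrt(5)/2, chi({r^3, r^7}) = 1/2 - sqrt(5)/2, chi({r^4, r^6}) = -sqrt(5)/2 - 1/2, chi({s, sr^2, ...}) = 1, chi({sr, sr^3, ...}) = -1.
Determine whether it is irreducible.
Not irreducible (reducible): <chi, chi> = 6 > 1.

Explanation: <chi, chi> = (1/|G|) sum_C |C| * |chi(C)|^2 = (1/20)[1*|7|^2 + 1*|-7|^2 + 2*|1/2 + sqrt(5)/2|^2 + 2*|-1/2 + sqrt(5)/2|^2 + 2*|1/2 - sqrt(5)/2|^2 + 2*|-sqrt(5)/2 - 1/2|^2 + 5*|1|^2 + 5*|-1|^2]
  = (1/20)[(49) + (49) + (sqrt(5) + 3) + (3 - sqrt(5)) + (3 - sqrt(5)) + (sqrt(5) + 3) + (5) + (5)] = 120/20 = 6.
A character is irreducible iff <chi, chi> = 1, so this representation is reducible.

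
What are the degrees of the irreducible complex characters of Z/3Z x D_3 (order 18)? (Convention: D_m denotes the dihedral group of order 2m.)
Dimensions: 1, 1, 1, 1, 1, 1, 2, 2, 2

Explanation: There are 9 irreducibles (= number of conjugacy classes). Their dimensions d_i satisfy sum d_i^2 = |G| = 18: 1 + 1 + 1 + 1 + 1 + 1 + 4 + 4 + 4 = 18. (For the product with Z/3Z: each of the 3 1-dim characters of Z/3Z tensors with each irrep of D_3, giving 3 copies of each D_3-dimension.)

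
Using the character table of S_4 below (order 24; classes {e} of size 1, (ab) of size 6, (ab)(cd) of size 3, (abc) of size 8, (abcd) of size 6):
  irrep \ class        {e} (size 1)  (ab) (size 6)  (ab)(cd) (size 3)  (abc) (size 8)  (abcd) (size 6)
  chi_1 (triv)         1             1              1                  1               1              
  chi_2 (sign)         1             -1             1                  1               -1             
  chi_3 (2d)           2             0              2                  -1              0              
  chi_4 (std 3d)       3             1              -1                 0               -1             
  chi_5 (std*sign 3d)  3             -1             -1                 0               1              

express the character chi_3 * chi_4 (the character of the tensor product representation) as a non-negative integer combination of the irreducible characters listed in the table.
chi_3 tensor chi_4 = chi_4 + chi_5 (all other irreducibles have multiplicity 0).

Why: The character of a tensor product is the pointwise product (chi_3 * chi_4)(C) = chi_3(C) * chi_4(C):
  {e}: (2)*(3), (ab): (0)*(1), (ab)(cd): (2)*(-1), (abc): (-1)*(0), (abcd): (0)*(-1)
so (chi_3 * chi_4) takes values
  {e} -> 6, (ab) -> 0, (ab)(cd) -> -2, (abc) -> 0, (abcd) -> 0.
Now take the inner product of this character with each irreducible chi from the table, <chi_3*chi_4, chi> = (1/24) sum_C |C| (chi_3*chi_4)(C) conj(chi(C)):
  <chi_3*chi_4, chi_1> = (1/24)[1*(6)*conj(1) + 6*(0)*conj(1) + 3*(-2)*conj(1) + 8*(0)*conj(1) + 6*(0)*conj(1)]
      = (1/24)[(6) + (0) + (-6) + (0) + (0)] = 0/24 = 0
  <chi_3*chi_4, chi_2> = (1/24)[1*(6)*conj(1) + 6*(0)*conj(-1) + 3*(-2)*conj(1) + 8*(0)*conj(1) + 6*(0)*conj(-1)]
      = (1/24)[(6) + (0) + (-6) + (0) + (0)] = 0/24 = 0
  <chi_3*chi_4, chi_3> = (1/24)[1*(6)*conj(2) + 6*(0)*conj(0) + 3*(-2)*conj(2) + 8*(0)*conj(-1) + 6*(0)*conj(0)]
      = (1/24)[(12) + (0) + (-12) + (0) + (0)] = 0/24 = 0
  <chi_3*chi_4, chi_4> = (1/24)[1*(6)*conj(3) + 6*(0)*conj(1) + 3*(-2)*conj(-1) + 8*(0)*conj(0) + 6*(0)*conj(-1)]
      = (1/24)[(18) + (0) + (6) + (0) + (0)] = 24/24 = 1
  <chi_3*chi_4, chi_5> = (1/24)[1*(6)*conj(3) + 6*(0)*conj(-1) + 3*(-2)*conj(-1) + 8*(0)*conj(0) + 6*(0)*conj(1)]
      = (1/24)[(18) + (0) + (6) + (0) + (0)] = 24/24 = 1
Hence the multiplicities are chi_4: 1, chi_5: 1. Dimension check: dim(chi_3)*dim(chi_4) = 2*3 = 6 and sum (mult * dim) = 1*3 + 1*3 = 6.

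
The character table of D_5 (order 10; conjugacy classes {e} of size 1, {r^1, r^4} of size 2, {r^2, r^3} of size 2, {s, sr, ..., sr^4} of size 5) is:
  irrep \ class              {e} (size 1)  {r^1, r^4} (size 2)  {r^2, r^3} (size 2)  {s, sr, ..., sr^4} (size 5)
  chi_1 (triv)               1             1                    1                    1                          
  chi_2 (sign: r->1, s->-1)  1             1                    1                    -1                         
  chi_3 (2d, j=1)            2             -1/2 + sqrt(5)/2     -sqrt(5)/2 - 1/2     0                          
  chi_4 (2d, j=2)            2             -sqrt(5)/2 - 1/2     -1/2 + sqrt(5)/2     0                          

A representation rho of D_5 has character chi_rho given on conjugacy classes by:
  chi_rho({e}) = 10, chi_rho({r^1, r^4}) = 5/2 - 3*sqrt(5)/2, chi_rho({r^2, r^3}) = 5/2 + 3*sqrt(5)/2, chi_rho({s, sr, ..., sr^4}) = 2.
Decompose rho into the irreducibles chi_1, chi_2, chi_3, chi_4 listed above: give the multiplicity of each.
Multiplicities: chi_1: 3, chi_2: 1, chi_3: 0, chi_4: 3.

Explanation: Use <chi_rho, chi> = (1/|G|) sum_C |C| * chi_rho(C) * conj(chi(C)) with |G| = 10 for each irreducible chi in the table:
  <chi_rho, chi_1> = (1/10)[1*(10)*conj(1) + 2*(5/2 - 3*sqrt(5)/2)*conj(1) + 2*(5/2 + 3*sqrt(5)/2)*conj(1) + 5*(2)*conj(1)]
      = (1/10)[(10) + (5 - 3*sqrt(5)) + (5 + 3*sqrt(5)) + (10)] = 30/10 = 3
  <chi_rho, chi_2> = (1/10)[1*(10)*conj(1) + 2*(5/2 - 3*sqrt(5)/2)*conj(1) + 2*(5/2 + 3*sqrt(5)/2)*conj(1) + 5*(2)*conj(-1)]
      = (1/10)[(10) + (5 - 3*sqrt(5)) + (5 + 3*sqrt(5)) + (-10)] = 10/10 = 1
  <chi_rho, chi_3> = (1/10)[1*(10)*conj(2) + 2*(5/2 - 3*sqrt(5)/2)*conj(-1/2 + sqrt(5)/2) + 2*(5/2 + 3*sqrt(5)/2)*conj(-sqrt(5)/2 - 1/2) + 5*(2)*conj(0)]
      = (1/10)[(20) + (-10 + 4*sqrt(5)) + (-10 - 4*sqrt(5)) + (0)] = 0/10 = 0
  <chi_rho, chi_4> = (1/10)[1*(10)*conj(2) + 2*(5/2 - 3*sqrt(5)/2)*conj(-sqrt(5)/2 - 1/2) + 2*(5/2 + 3*sqrt(5)/2)*conj(-1/2 + sqrt(5)/2) + 5*(2)*conj(0)]
      = (1/10)[(20) + (5 - sqrt(5)) + (sqrt(5) + 5) + (0)] = 30/10 = 3
Dimension check: dim(rho) = sum (mult * dim) = 3*1 + 1*1 + 0*2 + 3*2 = 10 = chi_rho(e) = 10.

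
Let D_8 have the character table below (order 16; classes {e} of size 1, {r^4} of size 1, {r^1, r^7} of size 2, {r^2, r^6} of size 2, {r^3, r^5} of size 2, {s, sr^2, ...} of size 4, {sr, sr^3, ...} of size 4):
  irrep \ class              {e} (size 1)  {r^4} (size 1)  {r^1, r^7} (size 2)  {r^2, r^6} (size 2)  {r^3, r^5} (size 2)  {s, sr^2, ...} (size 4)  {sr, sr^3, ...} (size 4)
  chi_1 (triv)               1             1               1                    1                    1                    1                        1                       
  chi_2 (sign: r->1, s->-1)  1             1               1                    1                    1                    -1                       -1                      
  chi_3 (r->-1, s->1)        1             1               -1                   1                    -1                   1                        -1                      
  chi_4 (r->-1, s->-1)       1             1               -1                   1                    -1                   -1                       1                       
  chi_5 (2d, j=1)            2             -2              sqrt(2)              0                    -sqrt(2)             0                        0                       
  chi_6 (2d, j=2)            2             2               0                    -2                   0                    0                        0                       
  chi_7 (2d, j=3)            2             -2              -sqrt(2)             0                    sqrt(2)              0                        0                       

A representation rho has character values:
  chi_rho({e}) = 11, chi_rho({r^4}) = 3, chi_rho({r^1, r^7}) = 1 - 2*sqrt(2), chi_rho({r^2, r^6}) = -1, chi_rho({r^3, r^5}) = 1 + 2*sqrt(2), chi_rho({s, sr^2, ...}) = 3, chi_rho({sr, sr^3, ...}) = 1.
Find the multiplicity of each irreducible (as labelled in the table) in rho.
Multiplicities: chi_1: 2, chi_2: 0, chi_3: 1, chi_4: 0, chi_5: 0, chi_6: 2, chi_7: 2.

Use <chi_rho, chi> = (1/|G|) sum_C |C| * chi_rho(C) * conj(chi(C)) with |G| = 16 for each irreducible chi in the table:
  <chi_rho, chi_1> = (1/16)[1*(11)*conj(1) + 1*(3)*conj(1) + 2*(1 - 2*sqrt(2))*conj(1) + 2*(-1)*conj(1) + 2*(1 + 2*sqrt(2))*conj(1) + 4*(3)*conj(1) + 4*(1)*conj(1)]
      = (1/16)[(11) + (3) + (2 - 4*sqrt(2)) + (-2) + (2 + 4*sqrt(2)) + (12) + (4)] = 32/16 = 2
  <chi_rho, chi_2> = (1/16)[1*(11)*conj(1) + 1*(3)*conj(1) + 2*(1 - 2*sqrt(2))*conj(1) + 2*(-1)*conj(1) + 2*(1 + 2*sqrt(2))*conj(1) + 4*(3)*conj(-1) + 4*(1)*conj(-1)]
      = (1/16)[(11) + (3) + (2 - 4*sqrt(2)) + (-2) + (2 + 4*sqrt(2)) + (-12) + (-4)] = 0/16 = 0
  <chi_rho, chi_3> = (1/16)[1*(11)*conj(1) + 1*(3)*conj(1) + 2*(1 - 2*sqrt(2))*conj(-1) + 2*(-1)*conj(1) + 2*(1 + 2*sqrt(2))*conj(-1) + 4*(3)*conj(1) + 4*(1)*conj(-1)]
      = (1/16)[(11) + (3) + (-2 + 4*sqrt(2)) + (-2) + (-4*sqrt(2) - 2) + (12) + (-4)] = 16/16 = 1
  <chi_rho, chi_4> = (1/16)[1*(11)*conj(1) + 1*(3)*conj(1) + 2*(1 - 2*sqrt(2))*conj(-1) + 2*(-1)*conj(1) + 2*(1 + 2*sqrt(2))*conj(-1) + 4*(3)*conj(-1) + 4*(1)*conj(1)]
      = (1/16)[(11) + (3) + (-2 + 4*sqrt(2)) + (-2) + (-4*sqrt(2) - 2) + (-12) + (4)] = 0/16 = 0
  <chi_rho, chi_5> = (1/16)[1*(11)*conj(2) + 1*(3)*conj(-2) + 2*(1 - 2*sqrt(2))*conj(sqrt(2)) + 2*(-1)*conj(0) + 2*(1 + 2*sqrt(2))*conj(-sqrt(2)) + 4*(3)*conj(0) + 4*(1)*conj(0)]
      = (1/16)[(22) + (-6) + (-8 + 2*sqrt(2)) + (0) + (-8 - 2*sqrt(2)) + (0) + (0)] = 0/16 = 0
  <chi_rho, chi_6> = (1/16)[1*(11)*conj(2) + 1*(3)*conj(2) + 2*(1 - 2*sqrt(2))*conj(0) + 2*(-1)*conj(-2) + 2*(1 + 2*sqrt(2))*conj(0) + 4*(3)*conj(0) + 4*(1)*conj(0)]
      = (1/16)[(22) + (6) + (0) + (4) + (0) + (0) + (0)] = 32/16 = 2
  <chi_rho, chi_7> = (1/16)[1*(11)*conj(2) + 1*(3)*conj(-2) + 2*(1 - 2*sqrt(2))*conj(-sqrt(2)) + 2*(-1)*conj(0) + 2*(1 + 2*sqrt(2))*conj(sqrt(2)) + 4*(3)*conj(0) + 4*(1)*conj(0)]
      = (1/16)[(22) + (-6) + (8 - 2*sqrt(2)) + (0) + (2*sqrt(2) + 8) + (0) + (0)] = 32/16 = 2
Dimension check: dim(rho) = sum (mult * dim) = 2*1 + 0*1 + 1*1 + 0*1 + 0*2 + 2*2 + 2*2 = 11 = chi_rho(e) = 11.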